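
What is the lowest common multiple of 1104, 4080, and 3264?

375360

1104 = 2^4 × 3 × 23
4080 = 2^4 × 3 × 5 × 17
3264 = 2^6 × 3 × 17
LCM(1104, 4080, 3264) = 2^6 × 3 × 5 × 17 × 23 = 375360.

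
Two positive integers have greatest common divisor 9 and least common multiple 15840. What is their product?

For any two positive integers, gcd × lcm = product = 9 × 15840 = 142560.

142560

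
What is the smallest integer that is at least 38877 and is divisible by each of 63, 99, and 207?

The integer must be a common multiple of 63, 99, and 207, so a multiple of their LCM.
63 = 3^2 × 7
99 = 3^2 × 11
207 = 3^2 × 23
LCM(63, 99, 207) = 3^2 × 7 × 11 × 23 = 15939.
Smallest multiple of 15939 that is ≥ 38877: ⌈38877/15939⌉ × 15939 = 3 × 15939 = 47817.

47817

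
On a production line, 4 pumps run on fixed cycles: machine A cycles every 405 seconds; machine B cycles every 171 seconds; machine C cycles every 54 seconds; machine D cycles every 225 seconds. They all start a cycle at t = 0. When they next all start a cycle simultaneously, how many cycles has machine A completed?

190 cycles

They are all back at their starting positions together after one LCM of the periods.
405 = 3^4 × 5
171 = 3^2 × 19
54 = 2 × 3^3
225 = 3^2 × 5^2
LCM(405, 171, 54, 225) = 2 × 3^4 × 5^2 × 19 = 76950.
Cycles for period 405: 76950 / 405 = 190.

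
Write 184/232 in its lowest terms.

184 = 2^3 × 23
232 = 2^3 × 29
gcd(184, 232) = 2^3 = 8.
Divide numerator and denominator by 8: 184/232 = 23/29.

23/29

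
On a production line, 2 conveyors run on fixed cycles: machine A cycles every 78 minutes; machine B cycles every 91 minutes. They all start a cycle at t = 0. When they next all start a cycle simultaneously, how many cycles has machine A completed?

7 cycles

They are all back at their starting positions together after one LCM of the periods.
78 = 2 × 3 × 13
91 = 7 × 13
LCM(78, 91) = 2 × 3 × 7 × 13 = 546.
Cycles for period 78: 546 / 78 = 7.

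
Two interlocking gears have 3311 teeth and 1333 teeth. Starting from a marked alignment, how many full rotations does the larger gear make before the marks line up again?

The first common completion time is the LCM of the periods.
3311 = 7 × 11 × 43
1333 = 31 × 43
LCM(3311, 1333) = 7 × 11 × 31 × 43 = 102641.
Rotations for period 3311: 102641 / 3311 = 31.

31 rotations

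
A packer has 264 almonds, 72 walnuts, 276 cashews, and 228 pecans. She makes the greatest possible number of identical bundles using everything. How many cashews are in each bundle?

23

Number of bundles = gcd(264, 72, 276, 228).
264 = 2^3 × 3 × 11
72 = 2^3 × 3^2
276 = 2^2 × 3 × 23
228 = 2^2 × 3 × 19
gcd(264, 72, 276, 228) = 2^2 × 3 = 12.
cashews per bundle = 276 / 12 = 23.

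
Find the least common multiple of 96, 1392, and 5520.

320160

96 = 2^5 × 3
1392 = 2^4 × 3 × 29
5520 = 2^4 × 3 × 5 × 23
LCM(96, 1392, 5520) = 2^5 × 3 × 5 × 23 × 29 = 320160.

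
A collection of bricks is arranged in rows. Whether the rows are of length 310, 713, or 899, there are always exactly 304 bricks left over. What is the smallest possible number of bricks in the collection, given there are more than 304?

N − 304 must be a common multiple of 310, 713, and 899.
310 = 2 × 5 × 31
713 = 23 × 31
899 = 29 × 31
LCM(310, 713, 899) = 2 × 5 × 23 × 29 × 31 = 206770.
Smallest N > 304 is LCM + 304 = 206770 + 304 = 207074.

207074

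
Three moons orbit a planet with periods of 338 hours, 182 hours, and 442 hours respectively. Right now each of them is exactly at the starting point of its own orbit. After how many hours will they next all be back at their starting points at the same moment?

40222 hours

We need the least common multiple of the intervals.
338 = 2 × 13^2
182 = 2 × 7 × 13
442 = 2 × 13 × 17
LCM(338, 182, 442) = 2 × 7 × 13^2 × 17 = 40222.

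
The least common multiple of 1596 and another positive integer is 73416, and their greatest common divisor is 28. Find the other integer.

1288

gcd × lcm = product of the two integers, so the other integer is (28 × 73416) / 1596 = 1288.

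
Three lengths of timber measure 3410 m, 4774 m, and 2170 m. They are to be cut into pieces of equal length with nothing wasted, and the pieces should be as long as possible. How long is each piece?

Each piece length must divide every original length, so the longest possible is gcd(3410, 4774, 2170).
3410 = 2 × 5 × 11 × 31
4774 = 2 × 7 × 11 × 31
2170 = 2 × 5 × 7 × 31
gcd(3410, 4774, 2170) = 2 × 31 = 62.

62 m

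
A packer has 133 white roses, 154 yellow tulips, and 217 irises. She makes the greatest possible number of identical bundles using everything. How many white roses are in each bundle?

Number of bundles = gcd(133, 154, 217).
133 = 7 × 19
154 = 2 × 7 × 11
217 = 7 × 31
gcd(133, 154, 217) = 7.
white roses per bundle = 133 / 7 = 19.

19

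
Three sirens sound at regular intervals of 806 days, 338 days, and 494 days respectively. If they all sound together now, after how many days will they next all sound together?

199082 days

The first simultaneous occurrence is after LCM of the individual periods.
806 = 2 × 13 × 31
338 = 2 × 13^2
494 = 2 × 13 × 19
LCM(806, 338, 494) = 2 × 13^2 × 19 × 31 = 199082.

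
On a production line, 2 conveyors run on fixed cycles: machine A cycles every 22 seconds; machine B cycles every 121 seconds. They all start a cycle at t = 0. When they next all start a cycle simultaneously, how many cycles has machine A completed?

All finish a whole number of cycles simultaneously at t = LCM of the periods.
22 = 2 × 11
121 = 11^2
LCM(22, 121) = 2 × 11^2 = 242.
Cycles for period 22: 242 / 22 = 11.

11 cycles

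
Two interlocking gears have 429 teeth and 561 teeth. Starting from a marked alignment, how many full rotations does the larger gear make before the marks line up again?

The first common completion time is the LCM of the periods.
429 = 3 × 11 × 13
561 = 3 × 11 × 17
LCM(429, 561) = 3 × 11 × 13 × 17 = 7293.
Rotations for period 561: 7293 / 561 = 13.

13 rotations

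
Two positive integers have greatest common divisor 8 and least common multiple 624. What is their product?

4992

For any two positive integers, gcd × lcm = product = 8 × 624 = 4992.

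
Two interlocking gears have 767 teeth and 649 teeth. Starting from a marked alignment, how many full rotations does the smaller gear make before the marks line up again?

They are all back at their starting positions together after one LCM of the periods.
767 = 13 × 59
649 = 11 × 59
LCM(767, 649) = 11 × 13 × 59 = 8437.
Rotations for period 649: 8437 / 649 = 13.

13 rotations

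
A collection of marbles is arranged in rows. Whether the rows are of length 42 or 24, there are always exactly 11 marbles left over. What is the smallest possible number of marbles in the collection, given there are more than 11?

179

N − 11 must be a common multiple of 42 and 24.
42 = 2 × 3 × 7
24 = 2^3 × 3
LCM(42, 24) = 2^3 × 3 × 7 = 168.
Smallest N > 11 is LCM + 11 = 168 + 11 = 179.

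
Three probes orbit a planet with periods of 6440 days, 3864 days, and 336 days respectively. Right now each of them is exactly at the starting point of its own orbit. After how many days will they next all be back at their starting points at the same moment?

38640 days

We need the least common multiple of the intervals.
6440 = 2^3 × 5 × 7 × 23
3864 = 2^3 × 3 × 7 × 23
336 = 2^4 × 3 × 7
LCM(6440, 3864, 336) = 2^4 × 3 × 5 × 7 × 23 = 38640.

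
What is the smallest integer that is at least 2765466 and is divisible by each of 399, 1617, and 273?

The integer must be a common multiple of 399, 1617, and 273, so a multiple of their LCM.
399 = 3 × 7 × 19
1617 = 3 × 7^2 × 11
273 = 3 × 7 × 13
LCM(399, 1617, 273) = 3 × 7^2 × 11 × 13 × 19 = 399399.
Smallest multiple of 399399 that is ≥ 2765466: ⌈2765466/399399⌉ × 399399 = 7 × 399399 = 2795793.

2795793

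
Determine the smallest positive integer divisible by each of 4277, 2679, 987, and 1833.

243789

4277 = 7 × 13 × 47
2679 = 3 × 19 × 47
987 = 3 × 7 × 47
1833 = 3 × 13 × 47
LCM(4277, 2679, 987, 1833) = 3 × 7 × 13 × 19 × 47 = 243789.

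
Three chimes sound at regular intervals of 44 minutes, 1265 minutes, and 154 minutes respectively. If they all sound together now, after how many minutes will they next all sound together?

35420 minutes

We need the least common multiple of the intervals.
44 = 2^2 × 11
1265 = 5 × 11 × 23
154 = 2 × 7 × 11
LCM(44, 1265, 154) = 2^2 × 5 × 7 × 11 × 23 = 35420.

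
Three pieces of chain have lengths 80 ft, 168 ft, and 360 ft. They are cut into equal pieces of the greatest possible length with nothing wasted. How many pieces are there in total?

76

Piece length = gcd(80, 168, 360).
80 = 2^4 × 5
168 = 2^3 × 3 × 7
360 = 2^3 × 3^2 × 5
gcd(80, 168, 360) = 2^3 = 8.
Total pieces = 80/8 + 168/8 + 360/8 = 10 + 21 + 45 = 76.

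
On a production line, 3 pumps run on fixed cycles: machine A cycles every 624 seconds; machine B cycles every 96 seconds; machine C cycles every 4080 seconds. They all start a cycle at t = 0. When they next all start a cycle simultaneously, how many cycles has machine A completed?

They are all back at their starting positions together after one LCM of the periods.
624 = 2^4 × 3 × 13
96 = 2^5 × 3
4080 = 2^4 × 3 × 5 × 17
LCM(624, 96, 4080) = 2^5 × 3 × 5 × 13 × 17 = 106080.
Cycles for period 624: 106080 / 624 = 170.

170 cycles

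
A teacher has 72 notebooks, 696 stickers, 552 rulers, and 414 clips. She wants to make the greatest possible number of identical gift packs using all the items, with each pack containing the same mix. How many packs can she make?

6 packs

The pack count must divide each quantity, so the greatest is gcd(72, 696, 552, 414).
72 = 2^3 × 3^2
696 = 2^3 × 3 × 29
552 = 2^3 × 3 × 23
414 = 2 × 3^2 × 23
gcd(72, 696, 552, 414) = 2 × 3 = 6.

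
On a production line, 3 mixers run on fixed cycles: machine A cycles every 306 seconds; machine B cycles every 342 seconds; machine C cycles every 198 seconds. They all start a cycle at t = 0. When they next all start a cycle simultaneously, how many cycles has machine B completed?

They are all back at their starting positions together after one LCM of the periods.
306 = 2 × 3^2 × 17
342 = 2 × 3^2 × 19
198 = 2 × 3^2 × 11
LCM(306, 342, 198) = 2 × 3^2 × 11 × 17 × 19 = 63954.
Cycles for period 342: 63954 / 342 = 187.

187 cycles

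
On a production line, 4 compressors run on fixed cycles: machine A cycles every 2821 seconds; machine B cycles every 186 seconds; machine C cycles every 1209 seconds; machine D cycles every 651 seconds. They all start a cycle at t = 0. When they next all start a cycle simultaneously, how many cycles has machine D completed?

26 cycles

They are all back at their starting positions together after one LCM of the periods.
2821 = 7 × 13 × 31
186 = 2 × 3 × 31
1209 = 3 × 13 × 31
651 = 3 × 7 × 31
LCM(2821, 186, 1209, 651) = 2 × 3 × 7 × 13 × 31 = 16926.
Cycles for period 651: 16926 / 651 = 26.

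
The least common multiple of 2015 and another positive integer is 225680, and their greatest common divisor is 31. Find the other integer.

gcd × lcm = product of the two integers, so the other integer is (31 × 225680) / 2015 = 3472.

3472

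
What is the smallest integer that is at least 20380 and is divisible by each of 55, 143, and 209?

The integer must be a common multiple of 55, 143, and 209, so a multiple of their LCM.
55 = 5 × 11
143 = 11 × 13
209 = 11 × 19
LCM(55, 143, 209) = 5 × 11 × 13 × 19 = 13585.
Smallest multiple of 13585 that is ≥ 20380: ⌈20380/13585⌉ × 13585 = 2 × 13585 = 27170.

27170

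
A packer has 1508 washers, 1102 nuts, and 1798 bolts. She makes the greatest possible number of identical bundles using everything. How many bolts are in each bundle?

31

Number of bundles = gcd(1508, 1102, 1798).
1508 = 2^2 × 13 × 29
1102 = 2 × 19 × 29
1798 = 2 × 29 × 31
gcd(1508, 1102, 1798) = 2 × 29 = 58.
bolts per bundle = 1798 / 58 = 31.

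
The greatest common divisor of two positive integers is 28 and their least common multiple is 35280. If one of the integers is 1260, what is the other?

784

For two integers, gcd × lcm = product, so the other is (28 × 35280) / 1260 = 987840 / 1260 = 784.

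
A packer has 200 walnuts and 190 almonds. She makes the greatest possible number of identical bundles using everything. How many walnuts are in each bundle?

20

Number of bundles = gcd(200, 190).
200 = 2^3 × 5^2
190 = 2 × 5 × 19
gcd(200, 190) = 2 × 5 = 10.
walnuts per bundle = 200 / 10 = 20.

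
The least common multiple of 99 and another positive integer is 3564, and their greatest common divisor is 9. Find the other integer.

gcd × lcm = product of the two integers, so the other integer is (9 × 3564) / 99 = 324.

324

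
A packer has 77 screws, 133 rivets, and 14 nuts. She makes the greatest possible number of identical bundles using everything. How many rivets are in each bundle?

19

Number of bundles = gcd(77, 133, 14).
77 = 7 × 11
133 = 7 × 19
14 = 2 × 7
gcd(77, 133, 14) = 7.
rivets per bundle = 133 / 7 = 19.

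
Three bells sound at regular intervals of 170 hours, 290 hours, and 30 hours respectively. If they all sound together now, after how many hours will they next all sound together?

14790 hours

We need the least common multiple of the intervals.
170 = 2 × 5 × 17
290 = 2 × 5 × 29
30 = 2 × 3 × 5
LCM(170, 290, 30) = 2 × 3 × 5 × 17 × 29 = 14790.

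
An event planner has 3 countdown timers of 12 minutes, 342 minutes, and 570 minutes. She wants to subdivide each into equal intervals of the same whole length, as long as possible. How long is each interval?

The interval must divide each timer length; the longest such is the gcd.
12 = 2^2 × 3
342 = 2 × 3^2 × 19
570 = 2 × 3 × 5 × 19
gcd(12, 342, 570) = 2 × 3 = 6.

6 minutes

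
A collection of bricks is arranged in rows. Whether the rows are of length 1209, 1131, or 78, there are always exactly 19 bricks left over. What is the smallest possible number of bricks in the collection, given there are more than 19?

70141

N − 19 must be a common multiple of 1209, 1131, and 78.
1209 = 3 × 13 × 31
1131 = 3 × 13 × 29
78 = 2 × 3 × 13
LCM(1209, 1131, 78) = 2 × 3 × 13 × 29 × 31 = 70122.
Smallest N > 19 is LCM + 19 = 70122 + 19 = 70141.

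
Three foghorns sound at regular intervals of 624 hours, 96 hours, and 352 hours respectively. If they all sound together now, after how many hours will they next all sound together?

13728 hours

We need the least common multiple of the intervals.
624 = 2^4 × 3 × 13
96 = 2^5 × 3
352 = 2^5 × 11
LCM(624, 96, 352) = 2^5 × 3 × 11 × 13 = 13728.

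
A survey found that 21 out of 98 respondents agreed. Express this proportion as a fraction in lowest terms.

3/14

21 = 3 × 7
98 = 2 × 7^2
gcd(21, 98) = 7.
Divide numerator and denominator by 7: 21/98 = 3/14.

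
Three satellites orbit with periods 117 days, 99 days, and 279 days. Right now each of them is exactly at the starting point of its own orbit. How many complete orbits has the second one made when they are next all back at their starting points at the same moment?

403 orbits

They are all back at their starting positions together after one LCM of the periods.
117 = 3^2 × 13
99 = 3^2 × 11
279 = 3^2 × 31
LCM(117, 99, 279) = 3^2 × 11 × 13 × 31 = 39897.
Orbits for period 99: 39897 / 99 = 403.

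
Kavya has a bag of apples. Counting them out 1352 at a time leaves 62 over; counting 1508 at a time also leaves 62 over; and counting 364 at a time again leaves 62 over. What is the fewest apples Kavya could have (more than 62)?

N − 62 must be a common multiple of 1352, 1508, and 364.
1352 = 2^3 × 13^2
1508 = 2^2 × 13 × 29
364 = 2^2 × 7 × 13
LCM(1352, 1508, 364) = 2^3 × 7 × 13^2 × 29 = 274456.
Smallest N > 62 is LCM + 62 = 274456 + 62 = 274518.

274518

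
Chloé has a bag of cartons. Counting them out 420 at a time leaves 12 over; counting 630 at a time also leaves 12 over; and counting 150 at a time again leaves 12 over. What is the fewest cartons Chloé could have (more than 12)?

6312

N − 12 must be a common multiple of 420, 630, and 150.
420 = 2^2 × 3 × 5 × 7
630 = 2 × 3^2 × 5 × 7
150 = 2 × 3 × 5^2
LCM(420, 630, 150) = 2^2 × 3^2 × 5^2 × 7 = 6300.
Smallest N > 12 is LCM + 12 = 6300 + 12 = 6312.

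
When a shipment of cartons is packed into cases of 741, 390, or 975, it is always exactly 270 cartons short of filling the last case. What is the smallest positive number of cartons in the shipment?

Being 270 short of a full case of size k means N ≡ −270 (mod k), i.e. N + 270 is a multiple of each size.
741 = 3 × 13 × 19
390 = 2 × 3 × 5 × 13
975 = 3 × 5^2 × 13
LCM(741, 390, 975) = 2 × 3 × 5^2 × 13 × 19 = 37050.
Smallest positive N is 37050 − 270 = 36780.

36780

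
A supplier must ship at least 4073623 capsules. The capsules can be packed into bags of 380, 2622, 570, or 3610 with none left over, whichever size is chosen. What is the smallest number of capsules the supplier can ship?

The number of capsules must be a common multiple of 380, 2622, 570, and 3610, so a multiple of their LCM.
380 = 2^2 × 5 × 19
2622 = 2 × 3 × 19 × 23
570 = 2 × 3 × 5 × 19
3610 = 2 × 5 × 19^2
LCM(380, 2622, 570, 3610) = 2^2 × 3 × 5 × 19^2 × 23 = 498180.
Smallest multiple of 498180 that is ≥ 4073623: ⌈4073623/498180⌉ × 498180 = 9 × 498180 = 4483620.

4483620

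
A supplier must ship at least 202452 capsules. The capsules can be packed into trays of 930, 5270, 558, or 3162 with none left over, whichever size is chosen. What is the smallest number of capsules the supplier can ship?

237150

The number of capsules must be a common multiple of 930, 5270, 558, and 3162, so a multiple of their LCM.
930 = 2 × 3 × 5 × 31
5270 = 2 × 5 × 17 × 31
558 = 2 × 3^2 × 31
3162 = 2 × 3 × 17 × 31
LCM(930, 5270, 558, 3162) = 2 × 3^2 × 5 × 17 × 31 = 47430.
Smallest multiple of 47430 that is ≥ 202452: ⌈202452/47430⌉ × 47430 = 5 × 47430 = 237150.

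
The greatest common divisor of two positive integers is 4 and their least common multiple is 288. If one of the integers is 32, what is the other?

For two integers, gcd × lcm = product, so the other is (4 × 288) / 32 = 1152 / 32 = 36.

36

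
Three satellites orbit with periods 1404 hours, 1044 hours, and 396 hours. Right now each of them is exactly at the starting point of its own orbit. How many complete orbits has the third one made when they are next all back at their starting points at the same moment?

1131 orbits

The first common completion time is the LCM of the periods.
1404 = 2^2 × 3^3 × 13
1044 = 2^2 × 3^2 × 29
396 = 2^2 × 3^2 × 11
LCM(1404, 1044, 396) = 2^2 × 3^3 × 11 × 13 × 29 = 447876.
Orbits for period 396: 447876 / 396 = 1131.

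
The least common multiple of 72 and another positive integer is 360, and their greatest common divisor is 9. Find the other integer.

45

gcd × lcm = product of the two integers, so the other integer is (9 × 360) / 72 = 45.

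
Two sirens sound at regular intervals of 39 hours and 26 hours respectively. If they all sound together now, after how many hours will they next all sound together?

The first simultaneous occurrence is after LCM of the individual periods.
39 = 3 × 13
26 = 2 × 13
LCM(39, 26) = 2 × 3 × 13 = 78.

78 hours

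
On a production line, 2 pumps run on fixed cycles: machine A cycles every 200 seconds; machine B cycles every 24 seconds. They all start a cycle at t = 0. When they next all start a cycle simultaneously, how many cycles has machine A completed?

The first common completion time is the LCM of the periods.
200 = 2^3 × 5^2
24 = 2^3 × 3
LCM(200, 24) = 2^3 × 3 × 5^2 = 600.
Cycles for period 200: 600 / 200 = 3.

3 cycles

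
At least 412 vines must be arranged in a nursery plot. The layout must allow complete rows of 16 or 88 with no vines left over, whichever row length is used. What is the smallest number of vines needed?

The number of vines must be a common multiple of 16 and 88, so a multiple of their LCM.
16 = 2^4
88 = 2^3 × 11
LCM(16, 88) = 2^4 × 11 = 176.
Smallest multiple of 176 that is ≥ 412: ⌈412/176⌉ × 176 = 3 × 176 = 528.

528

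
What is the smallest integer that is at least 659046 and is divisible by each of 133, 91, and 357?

The integer must be a common multiple of 133, 91, and 357, so a multiple of their LCM.
133 = 7 × 19
91 = 7 × 13
357 = 3 × 7 × 17
LCM(133, 91, 357) = 3 × 7 × 13 × 17 × 19 = 88179.
Smallest multiple of 88179 that is ≥ 659046: ⌈659046/88179⌉ × 88179 = 8 × 88179 = 705432.

705432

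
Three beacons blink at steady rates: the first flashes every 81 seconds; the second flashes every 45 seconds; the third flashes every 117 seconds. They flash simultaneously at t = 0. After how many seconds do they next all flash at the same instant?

5265 seconds

They coincide at every common multiple of the periods; the first is the LCM.
81 = 3^4
45 = 3^2 × 5
117 = 3^2 × 13
LCM(81, 45, 117) = 3^4 × 5 × 13 = 5265.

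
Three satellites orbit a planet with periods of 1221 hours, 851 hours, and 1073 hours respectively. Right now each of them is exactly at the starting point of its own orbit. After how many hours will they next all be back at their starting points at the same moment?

814407 hours

We need the least common multiple of the intervals.
1221 = 3 × 11 × 37
851 = 23 × 37
1073 = 29 × 37
LCM(1221, 851, 1073) = 3 × 11 × 23 × 29 × 37 = 814407.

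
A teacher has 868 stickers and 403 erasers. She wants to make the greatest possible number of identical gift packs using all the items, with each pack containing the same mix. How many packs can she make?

The pack count must divide each quantity, so the greatest is gcd(868, 403).
868 = 2^2 × 7 × 31
403 = 13 × 31
gcd(868, 403) = 31.

31 packs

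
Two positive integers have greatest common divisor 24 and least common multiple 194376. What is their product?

For any two positive integers, gcd × lcm = product = 24 × 194376 = 4665024.

4665024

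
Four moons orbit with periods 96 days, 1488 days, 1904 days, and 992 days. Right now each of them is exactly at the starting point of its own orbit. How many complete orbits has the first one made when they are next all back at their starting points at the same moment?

3689 orbits

They are all back at their starting positions together after one LCM of the periods.
96 = 2^5 × 3
1488 = 2^4 × 3 × 31
1904 = 2^4 × 7 × 17
992 = 2^5 × 31
LCM(96, 1488, 1904, 992) = 2^5 × 3 × 7 × 17 × 31 = 354144.
Orbits for period 96: 354144 / 96 = 3689.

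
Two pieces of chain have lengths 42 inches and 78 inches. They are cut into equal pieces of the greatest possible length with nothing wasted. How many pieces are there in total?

20

Piece length = gcd(42, 78).
42 = 2 × 3 × 7
78 = 2 × 3 × 13
gcd(42, 78) = 2 × 3 = 6.
Total pieces = 42/6 + 78/6 = 7 + 13 = 20.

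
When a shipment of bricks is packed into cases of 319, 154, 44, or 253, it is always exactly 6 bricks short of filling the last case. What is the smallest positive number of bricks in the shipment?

205430

Being 6 short of a full case of size k means N ≡ −6 (mod k), i.e. N + 6 is a multiple of each size.
319 = 11 × 29
154 = 2 × 7 × 11
44 = 2^2 × 11
253 = 11 × 23
LCM(319, 154, 44, 253) = 2^2 × 7 × 11 × 23 × 29 = 205436.
Smallest positive N is 205436 − 6 = 205430.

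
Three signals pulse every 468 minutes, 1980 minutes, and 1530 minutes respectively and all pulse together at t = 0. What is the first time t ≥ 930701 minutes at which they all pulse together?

1312740 minutes

Joint pulses occur at multiples of LCM(468, 1980, 1530).
468 = 2^2 × 3^2 × 13
1980 = 2^2 × 3^2 × 5 × 11
1530 = 2 × 3^2 × 5 × 17
LCM(468, 1980, 1530) = 2^2 × 3^2 × 5 × 11 × 13 × 17 = 437580.
Smallest multiple of 437580 that is ≥ 930701: ⌈930701/437580⌉ × 437580 = 3 × 437580 = 1312740.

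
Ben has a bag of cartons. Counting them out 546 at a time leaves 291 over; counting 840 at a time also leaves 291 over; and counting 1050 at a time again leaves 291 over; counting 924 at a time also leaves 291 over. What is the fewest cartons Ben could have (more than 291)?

N − 291 must be a common multiple of 546, 840, 1050, and 924.
546 = 2 × 3 × 7 × 13
840 = 2^3 × 3 × 5 × 7
1050 = 2 × 3 × 5^2 × 7
924 = 2^2 × 3 × 7 × 11
LCM(546, 840, 1050, 924) = 2^3 × 3 × 5^2 × 7 × 11 × 13 = 600600.
Smallest N > 291 is LCM + 291 = 600600 + 291 = 600891.

600891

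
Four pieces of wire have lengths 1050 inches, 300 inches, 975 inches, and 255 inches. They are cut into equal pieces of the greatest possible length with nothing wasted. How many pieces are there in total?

172

Piece length = gcd(1050, 300, 975, 255).
1050 = 2 × 3 × 5^2 × 7
300 = 2^2 × 3 × 5^2
975 = 3 × 5^2 × 13
255 = 3 × 5 × 17
gcd(1050, 300, 975, 255) = 3 × 5 = 15.
Total pieces = 1050/15 + 300/15 + 975/15 + 255/15 = 70 + 20 + 65 + 17 = 172.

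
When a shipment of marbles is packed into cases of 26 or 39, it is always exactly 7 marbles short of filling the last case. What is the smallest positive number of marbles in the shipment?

71

Being 7 short of a full case of size k means N ≡ −7 (mod k), i.e. N + 7 is a multiple of each size.
26 = 2 × 13
39 = 3 × 13
LCM(26, 39) = 2 × 3 × 13 = 78.
Smallest positive N is 78 − 7 = 71.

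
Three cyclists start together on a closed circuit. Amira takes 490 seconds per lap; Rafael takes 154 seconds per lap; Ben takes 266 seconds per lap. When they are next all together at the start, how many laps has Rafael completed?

The first common completion time is the LCM of the periods.
490 = 2 × 5 × 7^2
154 = 2 × 7 × 11
266 = 2 × 7 × 19
LCM(490, 154, 266) = 2 × 5 × 7^2 × 11 × 19 = 102410.
Laps for period 154: 102410 / 154 = 665.

665 laps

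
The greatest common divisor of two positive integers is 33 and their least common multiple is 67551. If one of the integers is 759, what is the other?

For two integers, gcd × lcm = product, so the other is (33 × 67551) / 759 = 2229183 / 759 = 2937.

2937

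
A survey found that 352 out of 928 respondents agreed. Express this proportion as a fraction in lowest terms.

352 = 2^5 × 11
928 = 2^5 × 29
gcd(352, 928) = 2^5 = 32.
Divide numerator and denominator by 32: 352/928 = 11/29.

11/29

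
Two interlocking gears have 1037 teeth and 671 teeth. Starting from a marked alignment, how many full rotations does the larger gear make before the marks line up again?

11 rotations

The first common completion time is the LCM of the periods.
1037 = 17 × 61
671 = 11 × 61
LCM(1037, 671) = 11 × 17 × 61 = 11407.
Rotations for period 1037: 11407 / 1037 = 11.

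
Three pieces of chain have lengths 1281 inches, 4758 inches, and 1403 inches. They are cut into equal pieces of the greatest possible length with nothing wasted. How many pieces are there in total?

122

Piece length = gcd(1281, 4758, 1403).
1281 = 3 × 7 × 61
4758 = 2 × 3 × 13 × 61
1403 = 23 × 61
gcd(1281, 4758, 1403) = 61.
Total pieces = 1281/61 + 4758/61 + 1403/61 = 21 + 78 + 23 = 122.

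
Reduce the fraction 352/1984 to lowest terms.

11/62

352 = 2^5 × 11
1984 = 2^6 × 31
gcd(352, 1984) = 2^5 = 32.
Divide numerator and denominator by 32: 352/1984 = 11/62.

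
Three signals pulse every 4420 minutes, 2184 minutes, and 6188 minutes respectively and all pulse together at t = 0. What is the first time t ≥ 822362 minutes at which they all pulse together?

Joint pulses occur at multiples of LCM(4420, 2184, 6188).
4420 = 2^2 × 5 × 13 × 17
2184 = 2^3 × 3 × 7 × 13
6188 = 2^2 × 7 × 13 × 17
LCM(4420, 2184, 6188) = 2^3 × 3 × 5 × 7 × 13 × 17 = 185640.
Smallest multiple of 185640 that is ≥ 822362: ⌈822362/185640⌉ × 185640 = 5 × 185640 = 928200.

928200 minutes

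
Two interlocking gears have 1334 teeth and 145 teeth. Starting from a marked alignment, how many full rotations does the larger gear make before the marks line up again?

5 rotations

The first common completion time is the LCM of the periods.
1334 = 2 × 23 × 29
145 = 5 × 29
LCM(1334, 145) = 2 × 5 × 23 × 29 = 6670.
Rotations for period 1334: 6670 / 1334 = 5.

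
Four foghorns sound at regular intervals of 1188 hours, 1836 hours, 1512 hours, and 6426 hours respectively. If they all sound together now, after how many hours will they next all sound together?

The first simultaneous occurrence is after LCM of the individual periods.
1188 = 2^2 × 3^3 × 11
1836 = 2^2 × 3^3 × 17
1512 = 2^3 × 3^3 × 7
6426 = 2 × 3^3 × 7 × 17
LCM(1188, 1836, 1512, 6426) = 2^3 × 3^3 × 7 × 11 × 17 = 282744.

282744 hours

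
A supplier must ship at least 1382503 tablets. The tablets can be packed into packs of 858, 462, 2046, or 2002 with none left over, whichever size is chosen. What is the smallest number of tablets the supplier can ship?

1489488

The number of tablets must be a common multiple of 858, 462, 2046, and 2002, so a multiple of their LCM.
858 = 2 × 3 × 11 × 13
462 = 2 × 3 × 7 × 11
2046 = 2 × 3 × 11 × 31
2002 = 2 × 7 × 11 × 13
LCM(858, 462, 2046, 2002) = 2 × 3 × 7 × 11 × 13 × 31 = 186186.
Smallest multiple of 186186 that is ≥ 1382503: ⌈1382503/186186⌉ × 186186 = 8 × 186186 = 1489488.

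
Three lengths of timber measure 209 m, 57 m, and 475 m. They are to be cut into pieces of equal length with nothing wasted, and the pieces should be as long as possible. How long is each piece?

Each piece length must divide every original length, so the longest possible is gcd(209, 57, 475).
209 = 11 × 19
57 = 3 × 19
475 = 5^2 × 19
gcd(209, 57, 475) = 19.

19 m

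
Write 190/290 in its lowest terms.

19/29

190 = 2 × 5 × 19
290 = 2 × 5 × 29
gcd(190, 290) = 2 × 5 = 10.
Divide numerator and denominator by 10: 190/290 = 19/29.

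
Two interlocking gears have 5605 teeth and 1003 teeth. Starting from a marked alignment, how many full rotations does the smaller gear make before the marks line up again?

95 rotations

They are all back at their starting positions together after one LCM of the periods.
5605 = 5 × 19 × 59
1003 = 17 × 59
LCM(5605, 1003) = 5 × 17 × 19 × 59 = 95285.
Rotations for period 1003: 95285 / 1003 = 95.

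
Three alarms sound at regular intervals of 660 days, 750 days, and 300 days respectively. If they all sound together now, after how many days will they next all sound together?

16500 days

We need the least common multiple of the intervals.
660 = 2^2 × 3 × 5 × 11
750 = 2 × 3 × 5^3
300 = 2^2 × 3 × 5^2
LCM(660, 750, 300) = 2^2 × 3 × 5^3 × 11 = 16500.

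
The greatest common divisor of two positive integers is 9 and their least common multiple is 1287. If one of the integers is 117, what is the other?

For two integers, gcd × lcm = product, so the other is (9 × 1287) / 117 = 11583 / 117 = 99.

99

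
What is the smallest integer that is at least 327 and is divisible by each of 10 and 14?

350

The integer must be a common multiple of 10 and 14, so a multiple of their LCM.
10 = 2 × 5
14 = 2 × 7
LCM(10, 14) = 2 × 5 × 7 = 70.
Smallest multiple of 70 that is ≥ 327: ⌈327/70⌉ × 70 = 5 × 70 = 350.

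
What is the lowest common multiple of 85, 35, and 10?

85 = 5 × 17
35 = 5 × 7
10 = 2 × 5
LCM(85, 35, 10) = 2 × 5 × 7 × 17 = 1190.

1190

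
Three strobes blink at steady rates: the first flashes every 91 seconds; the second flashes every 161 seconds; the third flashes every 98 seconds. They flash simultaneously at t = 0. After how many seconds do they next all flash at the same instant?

29302 seconds

The first simultaneous occurrence is after LCM of the individual periods.
91 = 7 × 13
161 = 7 × 23
98 = 2 × 7^2
LCM(91, 161, 98) = 2 × 7^2 × 13 × 23 = 29302.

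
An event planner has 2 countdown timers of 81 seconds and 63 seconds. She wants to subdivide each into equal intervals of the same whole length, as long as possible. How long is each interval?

The interval must divide each timer length; the longest such is the gcd.
81 = 3^4
63 = 3^2 × 7
gcd(81, 63) = 3^2 = 9.

9 seconds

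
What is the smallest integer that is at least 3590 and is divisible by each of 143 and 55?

The integer must be a common multiple of 143 and 55, so a multiple of their LCM.
143 = 11 × 13
55 = 5 × 11
LCM(143, 55) = 5 × 11 × 13 = 715.
Smallest multiple of 715 that is ≥ 3590: ⌈3590/715⌉ × 715 = 6 × 715 = 4290.

4290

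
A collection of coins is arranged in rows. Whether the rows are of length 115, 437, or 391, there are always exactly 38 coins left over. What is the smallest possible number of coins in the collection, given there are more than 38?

37183

N − 38 must be a common multiple of 115, 437, and 391.
115 = 5 × 23
437 = 19 × 23
391 = 17 × 23
LCM(115, 437, 391) = 5 × 17 × 19 × 23 = 37145.
Smallest N > 38 is LCM + 38 = 37145 + 38 = 37183.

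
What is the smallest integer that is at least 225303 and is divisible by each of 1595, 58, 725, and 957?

239250

The integer must be a common multiple of 1595, 58, 725, and 957, so a multiple of their LCM.
1595 = 5 × 11 × 29
58 = 2 × 29
725 = 5^2 × 29
957 = 3 × 11 × 29
LCM(1595, 58, 725, 957) = 2 × 3 × 5^2 × 11 × 29 = 47850.
Smallest multiple of 47850 that is ≥ 225303: ⌈225303/47850⌉ × 47850 = 5 × 47850 = 239250.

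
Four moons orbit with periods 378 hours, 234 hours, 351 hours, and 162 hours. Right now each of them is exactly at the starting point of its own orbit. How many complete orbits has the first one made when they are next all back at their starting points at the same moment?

39 orbits

The first common completion time is the LCM of the periods.
378 = 2 × 3^3 × 7
234 = 2 × 3^2 × 13
351 = 3^3 × 13
162 = 2 × 3^4
LCM(378, 234, 351, 162) = 2 × 3^4 × 7 × 13 = 14742.
Orbits for period 378: 14742 / 378 = 39.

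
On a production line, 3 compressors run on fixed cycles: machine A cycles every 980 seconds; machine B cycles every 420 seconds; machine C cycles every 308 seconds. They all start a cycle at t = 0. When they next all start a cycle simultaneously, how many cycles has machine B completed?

77 cycles

All finish a whole number of cycles simultaneously at t = LCM of the periods.
980 = 2^2 × 5 × 7^2
420 = 2^2 × 3 × 5 × 7
308 = 2^2 × 7 × 11
LCM(980, 420, 308) = 2^2 × 3 × 5 × 7^2 × 11 = 32340.
Cycles for period 420: 32340 / 420 = 77.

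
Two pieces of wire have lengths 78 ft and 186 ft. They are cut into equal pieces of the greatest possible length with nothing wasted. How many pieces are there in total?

Piece length = gcd(78, 186).
78 = 2 × 3 × 13
186 = 2 × 3 × 31
gcd(78, 186) = 2 × 3 = 6.
Total pieces = 78/6 + 186/6 = 13 + 31 = 44.

44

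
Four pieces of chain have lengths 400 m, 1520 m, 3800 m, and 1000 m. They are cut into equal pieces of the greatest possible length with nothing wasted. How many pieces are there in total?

Piece length = gcd(400, 1520, 3800, 1000).
400 = 2^4 × 5^2
1520 = 2^4 × 5 × 19
3800 = 2^3 × 5^2 × 19
1000 = 2^3 × 5^3
gcd(400, 1520, 3800, 1000) = 2^3 × 5 = 40.
Total pieces = 400/40 + 1520/40 + 3800/40 + 1000/40 = 10 + 38 + 95 + 25 = 168.

168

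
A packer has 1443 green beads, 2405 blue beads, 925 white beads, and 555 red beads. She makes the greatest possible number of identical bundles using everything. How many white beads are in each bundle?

Number of bundles = gcd(1443, 2405, 925, 555).
1443 = 3 × 13 × 37
2405 = 5 × 13 × 37
925 = 5^2 × 37
555 = 3 × 5 × 37
gcd(1443, 2405, 925, 555) = 37.
white beads per bundle = 925 / 37 = 25.

25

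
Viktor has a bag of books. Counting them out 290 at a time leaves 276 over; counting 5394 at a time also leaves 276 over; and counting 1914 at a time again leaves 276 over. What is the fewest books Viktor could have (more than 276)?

296946

N − 276 must be a common multiple of 290, 5394, and 1914.
290 = 2 × 5 × 29
5394 = 2 × 3 × 29 × 31
1914 = 2 × 3 × 11 × 29
LCM(290, 5394, 1914) = 2 × 3 × 5 × 11 × 29 × 31 = 296670.
Smallest N > 276 is LCM + 276 = 296670 + 276 = 296946.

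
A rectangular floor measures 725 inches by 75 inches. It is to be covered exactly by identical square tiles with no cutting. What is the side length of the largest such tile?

The tile side must divide both 725 and 75, so the largest is their gcd.
725 = 5^2 × 29
75 = 3 × 5^2
gcd(725, 75) = 5^2 = 25.

25 inches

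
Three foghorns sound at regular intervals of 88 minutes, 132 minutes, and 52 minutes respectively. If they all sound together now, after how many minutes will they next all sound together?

3432 minutes

They coincide at every common multiple of the periods; the first is the LCM.
88 = 2^3 × 11
132 = 2^2 × 3 × 11
52 = 2^2 × 13
LCM(88, 132, 52) = 2^3 × 3 × 11 × 13 = 3432.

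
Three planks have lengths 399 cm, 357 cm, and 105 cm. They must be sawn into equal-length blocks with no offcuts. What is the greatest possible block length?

The block length must divide every plank, so the greatest is gcd(399, 357, 105).
399 = 3 × 7 × 19
357 = 3 × 7 × 17
105 = 3 × 5 × 7
gcd(399, 357, 105) = 3 × 7 = 21.

21 cm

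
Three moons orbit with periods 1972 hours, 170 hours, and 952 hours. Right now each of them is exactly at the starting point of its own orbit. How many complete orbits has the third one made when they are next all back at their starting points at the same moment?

145 orbits

All finish a whole number of cycles simultaneously at t = LCM of the periods.
1972 = 2^2 × 17 × 29
170 = 2 × 5 × 17
952 = 2^3 × 7 × 17
LCM(1972, 170, 952) = 2^3 × 5 × 7 × 17 × 29 = 138040.
Orbits for period 952: 138040 / 952 = 145.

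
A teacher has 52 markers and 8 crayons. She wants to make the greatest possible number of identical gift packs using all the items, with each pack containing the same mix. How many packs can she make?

4 packs

The pack count must divide each quantity, so the greatest is gcd(52, 8).
52 = 2^2 × 13
8 = 2^3
gcd(52, 8) = 2^2 = 4.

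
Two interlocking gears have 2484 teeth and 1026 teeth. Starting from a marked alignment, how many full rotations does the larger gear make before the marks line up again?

They are all back at their starting positions together after one LCM of the periods.
2484 = 2^2 × 3^3 × 23
1026 = 2 × 3^3 × 19
LCM(2484, 1026) = 2^2 × 3^3 × 19 × 23 = 47196.
Rotations for period 2484: 47196 / 2484 = 19.

19 rotations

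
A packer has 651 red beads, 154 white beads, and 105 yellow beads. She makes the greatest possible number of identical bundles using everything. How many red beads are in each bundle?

Number of bundles = gcd(651, 154, 105).
651 = 3 × 7 × 31
154 = 2 × 7 × 11
105 = 3 × 5 × 7
gcd(651, 154, 105) = 7.
red beads per bundle = 651 / 7 = 93.

93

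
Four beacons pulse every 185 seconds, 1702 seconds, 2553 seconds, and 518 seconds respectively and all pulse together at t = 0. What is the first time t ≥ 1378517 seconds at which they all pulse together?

Joint pulses occur at multiples of LCM(185, 1702, 2553, 518).
185 = 5 × 37
1702 = 2 × 23 × 37
2553 = 3 × 23 × 37
518 = 2 × 7 × 37
LCM(185, 1702, 2553, 518) = 2 × 3 × 5 × 7 × 23 × 37 = 178710.
Smallest multiple of 178710 that is ≥ 1378517: ⌈1378517/178710⌉ × 178710 = 8 × 178710 = 1429680.

1429680 seconds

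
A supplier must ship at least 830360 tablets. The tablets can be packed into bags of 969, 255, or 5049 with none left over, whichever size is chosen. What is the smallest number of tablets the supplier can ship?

The number of tablets must be a common multiple of 969, 255, and 5049, so a multiple of their LCM.
969 = 3 × 17 × 19
255 = 3 × 5 × 17
5049 = 3^3 × 11 × 17
LCM(969, 255, 5049) = 3^3 × 5 × 11 × 17 × 19 = 479655.
Smallest multiple of 479655 that is ≥ 830360: ⌈830360/479655⌉ × 479655 = 2 × 479655 = 959310.

959310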